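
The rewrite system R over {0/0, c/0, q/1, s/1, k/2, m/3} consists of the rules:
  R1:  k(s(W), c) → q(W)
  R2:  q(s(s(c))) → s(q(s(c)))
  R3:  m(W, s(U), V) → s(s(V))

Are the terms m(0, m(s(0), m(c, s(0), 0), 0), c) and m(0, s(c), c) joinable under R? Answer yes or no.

yes — NF(t₁) = s(s(c)), NF(t₂) = s(s(c))

Reduce t₁ = m(0, m(s(0), m(c, s(0), 0), 0), c):
1. m(0, m(s(0), m(c, s(0), 0), 0), c)  →  m(0, m(s(0), s(s(0)), 0), c)   [R3 at 2.2]
2. m(0, m(s(0), s(s(0)), 0), c)  →  m(0, s(s(0)), c)   [R3 at 2]
3. m(0, s(s(0)), c)  →  s(s(c))   [R3 at ε]

Reduce t₂ = m(0, s(c), c):
1. m(0, s(c), c)  →  s(s(c))   [R3 at ε]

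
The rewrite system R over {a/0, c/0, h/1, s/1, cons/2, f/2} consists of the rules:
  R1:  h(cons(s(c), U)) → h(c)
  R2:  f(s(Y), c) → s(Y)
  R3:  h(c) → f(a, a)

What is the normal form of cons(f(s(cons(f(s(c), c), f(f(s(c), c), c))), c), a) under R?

cons(s(cons(s(c), s(c))), a)

1. cons(f(s(cons(f(s(c), c), f(f(s(c), c), c))), c), a)  →  cons(s(cons(f(s(c), c), f(f(s(c), c), c))), a)   [R2 at 1]
2. cons(s(cons(f(s(c), c), f(f(s(c), c), c))), a)  →  cons(s(cons(s(c), f(f(s(c), c), c))), a)   [R2 at 1.1.1]
3. cons(s(cons(s(c), f(f(s(c), c), c))), a)  →  cons(s(cons(s(c), f(s(c), c))), a)   [R2 at 1.1.2.1]
4. cons(s(cons(s(c), f(s(c), c))), a)  →  cons(s(cons(s(c), s(c))), a)   [R2 at 1.1.2]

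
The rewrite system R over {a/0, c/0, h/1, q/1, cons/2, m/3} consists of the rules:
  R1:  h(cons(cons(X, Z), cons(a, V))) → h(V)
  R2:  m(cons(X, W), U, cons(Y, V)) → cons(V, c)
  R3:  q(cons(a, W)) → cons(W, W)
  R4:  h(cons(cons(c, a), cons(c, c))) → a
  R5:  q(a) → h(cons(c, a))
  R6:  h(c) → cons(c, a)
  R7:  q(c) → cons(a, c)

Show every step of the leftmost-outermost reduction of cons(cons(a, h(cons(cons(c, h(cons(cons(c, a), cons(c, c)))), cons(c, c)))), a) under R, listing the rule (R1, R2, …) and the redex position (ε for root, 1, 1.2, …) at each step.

1. cons(cons(a, h(cons(cons(c, h(cons(cons(c, a), cons(c, c)))), cons(c, c)))), a)  →  cons(cons(a, h(cons(cons(c, a), cons(c, c)))), a)   [R4 at 1.2.1.1.2]
2. cons(cons(a, h(cons(cons(c, a), cons(c, c)))), a)  →  cons(cons(a, a), a)   [R4 at 1.2]

cons(cons(a, a), a)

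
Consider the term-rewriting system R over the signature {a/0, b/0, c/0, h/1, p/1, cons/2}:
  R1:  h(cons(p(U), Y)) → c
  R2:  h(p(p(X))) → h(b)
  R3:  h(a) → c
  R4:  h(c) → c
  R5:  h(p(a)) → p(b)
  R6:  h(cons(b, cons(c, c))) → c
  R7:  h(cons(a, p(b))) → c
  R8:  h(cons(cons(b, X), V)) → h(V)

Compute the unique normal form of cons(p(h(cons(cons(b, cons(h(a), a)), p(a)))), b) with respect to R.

1. cons(p(h(cons(cons(b, cons(h(a), a)), p(a)))), b)  →  cons(p(h(p(a))), b)   [R8 at 1.1]
2. cons(p(h(p(a))), b)  →  cons(p(p(b)), b)   [R5 at 1.1]

cons(p(p(b)), b)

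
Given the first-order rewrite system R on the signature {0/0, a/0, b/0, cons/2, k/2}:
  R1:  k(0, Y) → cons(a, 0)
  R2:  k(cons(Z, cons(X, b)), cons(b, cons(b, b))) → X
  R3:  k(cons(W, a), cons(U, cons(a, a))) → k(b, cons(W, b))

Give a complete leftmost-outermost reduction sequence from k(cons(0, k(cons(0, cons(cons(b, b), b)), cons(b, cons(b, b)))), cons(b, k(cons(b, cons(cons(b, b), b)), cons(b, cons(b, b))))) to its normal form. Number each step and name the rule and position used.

b

1. k(cons(0, k(cons(0, cons(cons(b, b), b)), cons(b, cons(b, b)))), cons(b, k(cons(b, cons(cons(b, b), b)), cons(b, cons(b, b)))))  →  k(cons(0, cons(b, b)), cons(b, k(cons(b, cons(cons(b, b), b)), cons(b, cons(b, b)))))   [R2 at 1.2]
2. k(cons(0, cons(b, b)), cons(b, k(cons(b, cons(cons(b, b), b)), cons(b, cons(b, b)))))  →  k(cons(0, cons(b, b)), cons(b, cons(b, b)))   [R2 at 2.2]
3. k(cons(0, cons(b, b)), cons(b, cons(b, b)))  →  b   [R2 at ε]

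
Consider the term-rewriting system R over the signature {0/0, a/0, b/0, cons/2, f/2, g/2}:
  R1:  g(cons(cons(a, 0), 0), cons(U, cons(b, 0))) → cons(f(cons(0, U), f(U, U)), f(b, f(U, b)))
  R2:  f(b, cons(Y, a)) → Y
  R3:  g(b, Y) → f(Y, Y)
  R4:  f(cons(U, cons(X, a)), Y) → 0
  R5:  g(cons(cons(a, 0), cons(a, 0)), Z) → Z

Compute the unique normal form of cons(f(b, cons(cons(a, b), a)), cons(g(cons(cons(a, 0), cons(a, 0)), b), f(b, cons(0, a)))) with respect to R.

cons(cons(a, b), cons(b, 0))

1. cons(f(b, cons(cons(a, b), a)), cons(g(cons(cons(a, 0), cons(a, 0)), b), f(b, cons(0, a))))  →  cons(cons(a, b), cons(g(cons(cons(a, 0), cons(a, 0)), b), f(b, cons(0, a))))   [R2 at 1]
2. cons(cons(a, b), cons(g(cons(cons(a, 0), cons(a, 0)), b), f(b, cons(0, a))))  →  cons(cons(a, b), cons(b, f(b, cons(0, a))))   [R5 at 2.1]
3. cons(cons(a, b), cons(b, f(b, cons(0, a))))  →  cons(cons(a, b), cons(b, 0))   [R2 at 2.2]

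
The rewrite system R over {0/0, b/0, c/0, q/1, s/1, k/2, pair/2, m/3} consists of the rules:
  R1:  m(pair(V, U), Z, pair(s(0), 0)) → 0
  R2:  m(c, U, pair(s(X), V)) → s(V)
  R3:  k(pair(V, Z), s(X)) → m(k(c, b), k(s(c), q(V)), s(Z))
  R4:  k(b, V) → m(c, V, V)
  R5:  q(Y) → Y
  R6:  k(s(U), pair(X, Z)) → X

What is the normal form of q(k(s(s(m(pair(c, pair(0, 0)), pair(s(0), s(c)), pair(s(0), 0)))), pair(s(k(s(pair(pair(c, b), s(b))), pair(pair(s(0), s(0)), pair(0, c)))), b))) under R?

s(pair(s(0), s(0)))

1. q(k(s(s(m(pair(c, pair(0, 0)), pair(s(0), s(c)), pair(s(0), 0)))), pair(s(k(s(pair(pair(c, b), s(b))), pair(pair(s(0), s(0)), pair(0, c)))), b)))  →  k(s(s(m(pair(c, pair(0, 0)), pair(s(0), s(c)), pair(s(0), 0)))), pair(s(k(s(pair(pair(c, b), s(b))), pair(pair(s(0), s(0)), pair(0, c)))), b))   [R5 at ε]
2. k(s(s(m(pair(c, pair(0, 0)), pair(s(0), s(c)), pair(s(0), 0)))), pair(s(k(s(pair(pair(c, b), s(b))), pair(pair(s(0), s(0)), pair(0, c)))), b))  →  s(k(s(pair(pair(c, b), s(b))), pair(pair(s(0), s(0)), pair(0, c))))   [R6 at ε]
3. s(k(s(pair(pair(c, b), s(b))), pair(pair(s(0), s(0)), pair(0, c))))  →  s(pair(s(0), s(0)))   [R6 at 1]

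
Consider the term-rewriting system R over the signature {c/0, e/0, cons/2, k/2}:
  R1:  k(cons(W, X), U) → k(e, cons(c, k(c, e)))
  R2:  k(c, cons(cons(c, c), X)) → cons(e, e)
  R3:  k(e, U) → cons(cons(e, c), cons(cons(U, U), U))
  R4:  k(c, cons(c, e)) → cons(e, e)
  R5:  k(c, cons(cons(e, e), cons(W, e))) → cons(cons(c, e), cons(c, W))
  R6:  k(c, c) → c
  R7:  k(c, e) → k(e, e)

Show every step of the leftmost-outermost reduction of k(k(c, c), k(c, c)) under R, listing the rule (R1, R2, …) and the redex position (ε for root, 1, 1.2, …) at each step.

1. k(k(c, c), k(c, c))  →  k(c, k(c, c))   [R6 at 1]
2. k(c, k(c, c))  →  k(c, c)   [R6 at 2]
3. k(c, c)  →  c   [R6 at ε]

c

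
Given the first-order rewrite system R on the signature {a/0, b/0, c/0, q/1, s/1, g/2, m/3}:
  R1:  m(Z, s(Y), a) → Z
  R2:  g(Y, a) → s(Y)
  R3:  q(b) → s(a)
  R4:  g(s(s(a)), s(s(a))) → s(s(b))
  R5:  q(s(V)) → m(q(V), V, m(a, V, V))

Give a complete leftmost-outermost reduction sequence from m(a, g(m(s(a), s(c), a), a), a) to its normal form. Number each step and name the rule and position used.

1. m(a, g(m(s(a), s(c), a), a), a)  →  m(a, s(m(s(a), s(c), a)), a)   [R2 at 2]
2. m(a, s(m(s(a), s(c), a)), a)  →  a   [R1 at ε]

a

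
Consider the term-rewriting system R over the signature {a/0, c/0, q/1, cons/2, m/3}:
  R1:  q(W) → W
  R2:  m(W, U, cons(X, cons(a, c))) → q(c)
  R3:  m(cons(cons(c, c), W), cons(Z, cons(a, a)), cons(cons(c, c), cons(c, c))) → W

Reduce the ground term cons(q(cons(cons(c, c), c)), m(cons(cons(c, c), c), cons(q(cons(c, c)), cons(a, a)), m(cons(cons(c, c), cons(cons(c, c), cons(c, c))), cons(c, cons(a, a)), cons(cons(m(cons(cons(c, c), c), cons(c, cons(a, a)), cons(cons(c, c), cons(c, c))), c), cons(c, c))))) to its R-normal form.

1. cons(q(cons(cons(c, c), c)), m(cons(cons(c, c), c), cons(q(cons(c, c)), cons(a, a)), m(cons(cons(c, c), cons(cons(c, c), cons(c, c))), cons(c, cons(a, a)), cons(cons(m(cons(cons(c, c), c), cons(c, cons(a, a)), cons(cons(c, c), cons(c, c))), c), cons(c, c)))))  →  cons(cons(cons(c, c), c), m(cons(cons(c, c), c), cons(q(cons(c, c)), cons(a, a)), m(cons(cons(c, c), cons(cons(c, c), cons(c, c))), cons(c, cons(a, a)), cons(cons(m(cons(cons(c, c), c), cons(c, cons(a, a)), cons(cons(c, c), cons(c, c))), c), cons(c, c)))))   [R1 at 1]
2. cons(cons(cons(c, c), c), m(cons(cons(c, c), c), cons(q(cons(c, c)), cons(a, a)), m(cons(cons(c, c), cons(cons(c, c), cons(c, c))), cons(c, cons(a, a)), cons(cons(m(cons(cons(c, c), c), cons(c, cons(a, a)), cons(cons(c, c), cons(c, c))), c), cons(c, c)))))  →  cons(cons(cons(c, c), c), m(cons(cons(c, c), c), cons(cons(c, c), cons(a, a)), m(cons(cons(c, c), cons(cons(c, c), cons(c, c))), cons(c, cons(a, a)), cons(cons(m(cons(cons(c, c), c), cons(c, cons(a, a)), cons(cons(c, c), cons(c, c))), c), cons(c, c)))))   [R1 at 2.2.1]
3. cons(cons(cons(c, c), c), m(cons(cons(c, c), c), cons(cons(c, c), cons(a, a)), m(cons(cons(c, c), cons(cons(c, c), cons(c, c))), cons(c, cons(a, a)), cons(cons(m(cons(cons(c, c), c), cons(c, cons(a, a)), cons(cons(c, c), cons(c, c))), c), cons(c, c)))))  →  cons(cons(cons(c, c), c), m(cons(cons(c, c), c), cons(cons(c, c), cons(a, a)), m(cons(cons(c, c), cons(cons(c, c), cons(c, c))), cons(c, cons(a, a)), cons(cons(c, c), cons(c, c)))))   [R3 at 2.3.3.1.1]
4. cons(cons(cons(c, c), c), m(cons(cons(c, c), c), cons(cons(c, c), cons(a, a)), m(cons(cons(c, c), cons(cons(c, c), cons(c, c))), cons(c, cons(a, a)), cons(cons(c, c), cons(c, c)))))  →  cons(cons(cons(c, c), c), m(cons(cons(c, c), c), cons(cons(c, c), cons(a, a)), cons(cons(c, c), cons(c, c))))   [R3 at 2.3]
5. cons(cons(cons(c, c), c), m(cons(cons(c, c), c), cons(cons(c, c), cons(a, a)), cons(cons(c, c), cons(c, c))))  →  cons(cons(cons(c, c), c), c)   [R3 at 2]

cons(cons(cons(c, c), c), c)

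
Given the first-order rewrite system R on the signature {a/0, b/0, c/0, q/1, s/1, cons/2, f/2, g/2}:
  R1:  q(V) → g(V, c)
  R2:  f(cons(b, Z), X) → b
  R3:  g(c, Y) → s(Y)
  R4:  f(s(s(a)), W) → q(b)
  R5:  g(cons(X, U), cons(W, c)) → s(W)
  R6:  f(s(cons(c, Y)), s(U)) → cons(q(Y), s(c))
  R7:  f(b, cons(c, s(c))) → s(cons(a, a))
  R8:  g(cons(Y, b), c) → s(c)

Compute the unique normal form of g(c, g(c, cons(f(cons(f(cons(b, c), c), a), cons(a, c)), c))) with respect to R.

1. g(c, g(c, cons(f(cons(f(cons(b, c), c), a), cons(a, c)), c)))  →  s(g(c, cons(f(cons(f(cons(b, c), c), a), cons(a, c)), c)))   [R3 at ε]
2. s(g(c, cons(f(cons(f(cons(b, c), c), a), cons(a, c)), c)))  →  s(s(cons(f(cons(f(cons(b, c), c), a), cons(a, c)), c)))   [R3 at 1]
3. s(s(cons(f(cons(f(cons(b, c), c), a), cons(a, c)), c)))  →  s(s(cons(f(cons(b, a), cons(a, c)), c)))   [R2 at 1.1.1.1.1]
4. s(s(cons(f(cons(b, a), cons(a, c)), c)))  →  s(s(cons(b, c)))   [R2 at 1.1.1]

s(s(cons(b, c)))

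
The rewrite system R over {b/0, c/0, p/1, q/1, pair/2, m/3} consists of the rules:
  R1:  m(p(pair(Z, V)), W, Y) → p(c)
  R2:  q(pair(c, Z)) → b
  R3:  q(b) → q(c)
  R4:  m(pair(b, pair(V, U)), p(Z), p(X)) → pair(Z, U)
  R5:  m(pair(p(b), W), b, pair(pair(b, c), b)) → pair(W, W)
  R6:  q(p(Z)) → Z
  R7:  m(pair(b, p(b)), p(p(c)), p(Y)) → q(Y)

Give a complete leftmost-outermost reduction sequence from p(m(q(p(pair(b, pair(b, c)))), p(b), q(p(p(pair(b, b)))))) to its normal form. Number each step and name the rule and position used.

1. p(m(q(p(pair(b, pair(b, c)))), p(b), q(p(p(pair(b, b))))))  →  p(m(pair(b, pair(b, c)), p(b), q(p(p(pair(b, b))))))   [R6 at 1.1]
2. p(m(pair(b, pair(b, c)), p(b), q(p(p(pair(b, b))))))  →  p(m(pair(b, pair(b, c)), p(b), p(pair(b, b))))   [R6 at 1.3]
3. p(m(pair(b, pair(b, c)), p(b), p(pair(b, b))))  →  p(pair(b, c))   [R4 at 1]

p(pair(b, c))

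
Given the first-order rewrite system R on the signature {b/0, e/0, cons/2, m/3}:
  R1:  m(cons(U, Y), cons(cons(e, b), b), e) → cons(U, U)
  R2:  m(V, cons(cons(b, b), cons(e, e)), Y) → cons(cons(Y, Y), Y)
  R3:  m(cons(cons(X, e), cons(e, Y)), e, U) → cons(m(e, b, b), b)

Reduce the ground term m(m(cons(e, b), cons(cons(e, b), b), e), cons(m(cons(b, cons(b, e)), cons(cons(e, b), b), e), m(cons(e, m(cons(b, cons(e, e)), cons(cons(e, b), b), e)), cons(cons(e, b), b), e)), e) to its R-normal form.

1. m(m(cons(e, b), cons(cons(e, b), b), e), cons(m(cons(b, cons(b, e)), cons(cons(e, b), b), e), m(cons(e, m(cons(b, cons(e, e)), cons(cons(e, b), b), e)), cons(cons(e, b), b), e)), e)  →  m(cons(e, e), cons(m(cons(b, cons(b, e)), cons(cons(e, b), b), e), m(cons(e, m(cons(b, cons(e, e)), cons(cons(e, b), b), e)), cons(cons(e, b), b), e)), e)   [R1 at 1]
2. m(cons(e, e), cons(m(cons(b, cons(b, e)), cons(cons(e, b), b), e), m(cons(e, m(cons(b, cons(e, e)), cons(cons(e, b), b), e)), cons(cons(e, b), b), e)), e)  →  m(cons(e, e), cons(cons(b, b), m(cons(e, m(cons(b, cons(e, e)), cons(cons(e, b), b), e)), cons(cons(e, b), b), e)), e)   [R1 at 2.1]
3. m(cons(e, e), cons(cons(b, b), m(cons(e, m(cons(b, cons(e, e)), cons(cons(e, b), b), e)), cons(cons(e, b), b), e)), e)  →  m(cons(e, e), cons(cons(b, b), cons(e, e)), e)   [R1 at 2.2]
4. m(cons(e, e), cons(cons(b, b), cons(e, e)), e)  →  cons(cons(e, e), e)   [R2 at ε]

cons(cons(e, e), e)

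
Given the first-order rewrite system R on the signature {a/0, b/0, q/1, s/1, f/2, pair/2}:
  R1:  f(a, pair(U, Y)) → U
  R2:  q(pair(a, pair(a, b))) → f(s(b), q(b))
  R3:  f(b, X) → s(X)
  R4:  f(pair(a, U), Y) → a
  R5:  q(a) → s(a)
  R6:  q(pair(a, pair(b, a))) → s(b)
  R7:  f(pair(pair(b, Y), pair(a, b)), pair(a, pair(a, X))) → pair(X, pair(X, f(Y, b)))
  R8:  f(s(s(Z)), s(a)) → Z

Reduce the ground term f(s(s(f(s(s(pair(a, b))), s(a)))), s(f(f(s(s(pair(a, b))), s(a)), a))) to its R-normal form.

pair(a, b)

1. f(s(s(f(s(s(pair(a, b))), s(a)))), s(f(f(s(s(pair(a, b))), s(a)), a)))  →  f(s(s(pair(a, b))), s(f(f(s(s(pair(a, b))), s(a)), a)))   [R8 at 1.1.1]
2. f(s(s(pair(a, b))), s(f(f(s(s(pair(a, b))), s(a)), a)))  →  f(s(s(pair(a, b))), s(f(pair(a, b), a)))   [R8 at 2.1.1]
3. f(s(s(pair(a, b))), s(f(pair(a, b), a)))  →  f(s(s(pair(a, b))), s(a))   [R4 at 2.1]
4. f(s(s(pair(a, b))), s(a))  →  pair(a, b)   [R8 at ε]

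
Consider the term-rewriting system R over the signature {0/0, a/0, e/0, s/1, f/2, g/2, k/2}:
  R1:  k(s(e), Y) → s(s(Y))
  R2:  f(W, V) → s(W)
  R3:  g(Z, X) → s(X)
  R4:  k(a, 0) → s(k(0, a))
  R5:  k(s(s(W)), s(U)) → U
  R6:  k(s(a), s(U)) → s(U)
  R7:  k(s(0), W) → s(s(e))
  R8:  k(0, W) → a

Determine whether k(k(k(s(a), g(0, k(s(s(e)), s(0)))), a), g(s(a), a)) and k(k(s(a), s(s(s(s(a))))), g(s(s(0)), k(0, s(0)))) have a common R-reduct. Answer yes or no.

yes — NF(t₁) = a, NF(t₂) = a

Reduce t₁ = k(k(k(s(a), g(0, k(s(s(e)), s(0)))), a), g(s(a), a)):
1. k(k(k(s(a), g(0, k(s(s(e)), s(0)))), a), g(s(a), a))  →  k(k(k(s(a), s(k(s(s(e)), s(0)))), a), g(s(a), a))   [R3 at 1.1.2]
2. k(k(k(s(a), s(k(s(s(e)), s(0)))), a), g(s(a), a))  →  k(k(s(k(s(s(e)), s(0))), a), g(s(a), a))   [R6 at 1.1]
3. k(k(s(k(s(s(e)), s(0))), a), g(s(a), a))  →  k(k(s(0), a), g(s(a), a))   [R5 at 1.1.1]
4. k(k(s(0), a), g(s(a), a))  →  k(s(s(e)), g(s(a), a))   [R7 at 1]
5. k(s(s(e)), g(s(a), a))  →  k(s(s(e)), s(a))   [R3 at 2]
6. k(s(s(e)), s(a))  →  a   [R5 at ε]

Reduce t₂ = k(k(s(a), s(s(s(s(a))))), g(s(s(0)), k(0, s(0)))):
1. k(k(s(a), s(s(s(s(a))))), g(s(s(0)), k(0, s(0))))  →  k(s(s(s(s(a)))), g(s(s(0)), k(0, s(0))))   [R6 at 1]
2. k(s(s(s(s(a)))), g(s(s(0)), k(0, s(0))))  →  k(s(s(s(s(a)))), s(k(0, s(0))))   [R3 at 2]
3. k(s(s(s(s(a)))), s(k(0, s(0))))  →  k(0, s(0))   [R5 at ε]
4. k(0, s(0))  →  a   [R8 at ε]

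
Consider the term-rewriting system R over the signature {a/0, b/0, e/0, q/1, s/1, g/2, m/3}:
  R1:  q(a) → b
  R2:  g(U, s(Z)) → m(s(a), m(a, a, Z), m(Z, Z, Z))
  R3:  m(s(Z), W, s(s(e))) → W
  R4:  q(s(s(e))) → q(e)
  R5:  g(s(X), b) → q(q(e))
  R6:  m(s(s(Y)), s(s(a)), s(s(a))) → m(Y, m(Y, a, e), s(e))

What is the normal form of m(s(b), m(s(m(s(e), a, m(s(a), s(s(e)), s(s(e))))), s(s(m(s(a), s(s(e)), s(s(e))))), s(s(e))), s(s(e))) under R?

1. m(s(b), m(s(m(s(e), a, m(s(a), s(s(e)), s(s(e))))), s(s(m(s(a), s(s(e)), s(s(e))))), s(s(e))), s(s(e)))  →  m(s(m(s(e), a, m(s(a), s(s(e)), s(s(e))))), s(s(m(s(a), s(s(e)), s(s(e))))), s(s(e)))   [R3 at ε]
2. m(s(m(s(e), a, m(s(a), s(s(e)), s(s(e))))), s(s(m(s(a), s(s(e)), s(s(e))))), s(s(e)))  →  s(s(m(s(a), s(s(e)), s(s(e)))))   [R3 at ε]
3. s(s(m(s(a), s(s(e)), s(s(e)))))  →  s(s(s(s(e))))   [R3 at 1.1]

s(s(s(s(e))))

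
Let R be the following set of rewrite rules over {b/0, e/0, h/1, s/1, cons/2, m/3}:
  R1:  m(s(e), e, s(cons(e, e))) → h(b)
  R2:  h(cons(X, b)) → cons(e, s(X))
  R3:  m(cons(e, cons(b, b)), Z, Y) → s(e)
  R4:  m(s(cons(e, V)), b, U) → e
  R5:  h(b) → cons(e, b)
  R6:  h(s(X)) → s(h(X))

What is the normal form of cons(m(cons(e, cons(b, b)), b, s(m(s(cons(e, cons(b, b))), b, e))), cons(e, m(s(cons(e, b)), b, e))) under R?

cons(s(e), cons(e, e))

1. cons(m(cons(e, cons(b, b)), b, s(m(s(cons(e, cons(b, b))), b, e))), cons(e, m(s(cons(e, b)), b, e)))  →  cons(s(e), cons(e, m(s(cons(e, b)), b, e)))   [R3 at 1]
2. cons(s(e), cons(e, m(s(cons(e, b)), b, e)))  →  cons(s(e), cons(e, e))   [R4 at 2.2]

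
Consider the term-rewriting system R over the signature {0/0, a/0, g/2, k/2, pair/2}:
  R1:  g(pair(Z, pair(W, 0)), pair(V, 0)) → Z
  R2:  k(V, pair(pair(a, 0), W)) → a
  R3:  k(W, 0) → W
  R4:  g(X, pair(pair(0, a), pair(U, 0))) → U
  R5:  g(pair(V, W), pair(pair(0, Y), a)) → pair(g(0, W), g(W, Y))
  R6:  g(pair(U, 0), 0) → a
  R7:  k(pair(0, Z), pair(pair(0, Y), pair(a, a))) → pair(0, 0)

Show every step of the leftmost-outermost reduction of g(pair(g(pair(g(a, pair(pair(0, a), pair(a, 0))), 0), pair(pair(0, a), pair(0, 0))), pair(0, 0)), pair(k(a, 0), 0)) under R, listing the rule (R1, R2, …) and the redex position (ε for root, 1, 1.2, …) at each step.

1. g(pair(g(pair(g(a, pair(pair(0, a), pair(a, 0))), 0), pair(pair(0, a), pair(0, 0))), pair(0, 0)), pair(k(a, 0), 0))  →  g(pair(g(a, pair(pair(0, a), pair(a, 0))), 0), pair(pair(0, a), pair(0, 0)))   [R1 at ε]
2. g(pair(g(a, pair(pair(0, a), pair(a, 0))), 0), pair(pair(0, a), pair(0, 0)))  →  0   [R4 at ε]

0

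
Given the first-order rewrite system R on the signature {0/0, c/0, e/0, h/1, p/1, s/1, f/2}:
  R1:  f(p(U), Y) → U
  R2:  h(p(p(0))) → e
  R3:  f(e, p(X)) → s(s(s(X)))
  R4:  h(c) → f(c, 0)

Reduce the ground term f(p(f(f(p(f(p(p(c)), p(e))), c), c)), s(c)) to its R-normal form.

c

1. f(p(f(f(p(f(p(p(c)), p(e))), c), c)), s(c))  →  f(f(p(f(p(p(c)), p(e))), c), c)   [R1 at ε]
2. f(f(p(f(p(p(c)), p(e))), c), c)  →  f(f(p(p(c)), p(e)), c)   [R1 at 1]
3. f(f(p(p(c)), p(e)), c)  →  f(p(c), c)   [R1 at 1]
4. f(p(c), c)  →  c   [R1 at ε]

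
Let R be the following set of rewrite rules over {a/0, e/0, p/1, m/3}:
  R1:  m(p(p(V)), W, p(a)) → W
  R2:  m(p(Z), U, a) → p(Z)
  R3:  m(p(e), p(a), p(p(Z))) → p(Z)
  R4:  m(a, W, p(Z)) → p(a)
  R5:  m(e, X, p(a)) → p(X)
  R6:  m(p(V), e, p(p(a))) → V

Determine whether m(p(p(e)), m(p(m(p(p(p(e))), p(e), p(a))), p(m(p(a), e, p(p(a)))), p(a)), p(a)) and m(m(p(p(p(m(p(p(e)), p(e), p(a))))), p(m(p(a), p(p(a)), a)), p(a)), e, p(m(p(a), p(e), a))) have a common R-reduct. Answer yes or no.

Reduce t₁ = m(p(p(e)), m(p(m(p(p(p(e))), p(e), p(a))), p(m(p(a), e, p(p(a)))), p(a)), p(a)):
1. m(p(p(e)), m(p(m(p(p(p(e))), p(e), p(a))), p(m(p(a), e, p(p(a)))), p(a)), p(a))  →  m(p(m(p(p(p(e))), p(e), p(a))), p(m(p(a), e, p(p(a)))), p(a))   [R1 at ε]
2. m(p(m(p(p(p(e))), p(e), p(a))), p(m(p(a), e, p(p(a)))), p(a))  →  m(p(p(e)), p(m(p(a), e, p(p(a)))), p(a))   [R1 at 1.1]
3. m(p(p(e)), p(m(p(a), e, p(p(a)))), p(a))  →  p(m(p(a), e, p(p(a))))   [R1 at ε]
4. p(m(p(a), e, p(p(a))))  →  p(a)   [R6 at 1]

Reduce t₂ = m(m(p(p(p(m(p(p(e)), p(e), p(a))))), p(m(p(a), p(p(a)), a)), p(a)), e, p(m(p(a), p(e), a))):
1. m(m(p(p(p(m(p(p(e)), p(e), p(a))))), p(m(p(a), p(p(a)), a)), p(a)), e, p(m(p(a), p(e), a)))  →  m(p(m(p(a), p(p(a)), a)), e, p(m(p(a), p(e), a)))   [R1 at 1]
2. m(p(m(p(a), p(p(a)), a)), e, p(m(p(a), p(e), a)))  →  m(p(p(a)), e, p(m(p(a), p(e), a)))   [R2 at 1.1]
3. m(p(p(a)), e, p(m(p(a), p(e), a)))  →  m(p(p(a)), e, p(p(a)))   [R2 at 3.1]
4. m(p(p(a)), e, p(p(a)))  →  p(a)   [R6 at ε]

yes — NF(t₁) = p(a), NF(t₂) = p(a)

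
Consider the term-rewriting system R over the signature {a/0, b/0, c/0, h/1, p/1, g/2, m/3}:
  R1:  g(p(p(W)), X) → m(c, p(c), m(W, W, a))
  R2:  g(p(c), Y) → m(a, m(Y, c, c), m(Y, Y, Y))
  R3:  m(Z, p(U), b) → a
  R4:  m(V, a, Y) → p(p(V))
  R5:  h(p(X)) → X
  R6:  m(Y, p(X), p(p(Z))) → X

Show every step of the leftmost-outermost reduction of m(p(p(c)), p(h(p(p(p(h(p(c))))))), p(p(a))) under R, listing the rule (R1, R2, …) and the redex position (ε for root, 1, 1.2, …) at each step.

1. m(p(p(c)), p(h(p(p(p(h(p(c))))))), p(p(a)))  →  h(p(p(p(h(p(c))))))   [R6 at ε]
2. h(p(p(p(h(p(c))))))  →  p(p(h(p(c))))   [R5 at ε]
3. p(p(h(p(c))))  →  p(p(c))   [R5 at 1.1]

p(p(c))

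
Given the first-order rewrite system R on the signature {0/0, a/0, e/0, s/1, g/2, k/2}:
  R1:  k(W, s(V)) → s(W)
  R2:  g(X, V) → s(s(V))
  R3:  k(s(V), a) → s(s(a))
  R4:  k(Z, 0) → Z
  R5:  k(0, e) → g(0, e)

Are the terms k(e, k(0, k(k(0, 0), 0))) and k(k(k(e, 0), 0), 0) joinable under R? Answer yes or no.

yes — NF(t₁) = e, NF(t₂) = e

Reduce t₁ = k(e, k(0, k(k(0, 0), 0))):
1. k(e, k(0, k(k(0, 0), 0)))  →  k(e, k(0, k(0, 0)))   [R4 at 2.2]
2. k(e, k(0, k(0, 0)))  →  k(e, k(0, 0))   [R4 at 2.2]
3. k(e, k(0, 0))  →  k(e, 0)   [R4 at 2]
4. k(e, 0)  →  e   [R4 at ε]

Reduce t₂ = k(k(k(e, 0), 0), 0):
1. k(k(k(e, 0), 0), 0)  →  k(k(e, 0), 0)   [R4 at ε]
2. k(k(e, 0), 0)  →  k(e, 0)   [R4 at ε]
3. k(e, 0)  →  e   [R4 at ε]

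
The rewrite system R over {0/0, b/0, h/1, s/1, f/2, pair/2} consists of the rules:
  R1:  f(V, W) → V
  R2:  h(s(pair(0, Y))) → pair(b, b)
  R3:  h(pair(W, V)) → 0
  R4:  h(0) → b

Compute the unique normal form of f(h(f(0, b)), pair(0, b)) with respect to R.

b

1. f(h(f(0, b)), pair(0, b))  →  h(f(0, b))   [R1 at ε]
2. h(f(0, b))  →  h(0)   [R1 at 1]
3. h(0)  →  b   [R4 at ε]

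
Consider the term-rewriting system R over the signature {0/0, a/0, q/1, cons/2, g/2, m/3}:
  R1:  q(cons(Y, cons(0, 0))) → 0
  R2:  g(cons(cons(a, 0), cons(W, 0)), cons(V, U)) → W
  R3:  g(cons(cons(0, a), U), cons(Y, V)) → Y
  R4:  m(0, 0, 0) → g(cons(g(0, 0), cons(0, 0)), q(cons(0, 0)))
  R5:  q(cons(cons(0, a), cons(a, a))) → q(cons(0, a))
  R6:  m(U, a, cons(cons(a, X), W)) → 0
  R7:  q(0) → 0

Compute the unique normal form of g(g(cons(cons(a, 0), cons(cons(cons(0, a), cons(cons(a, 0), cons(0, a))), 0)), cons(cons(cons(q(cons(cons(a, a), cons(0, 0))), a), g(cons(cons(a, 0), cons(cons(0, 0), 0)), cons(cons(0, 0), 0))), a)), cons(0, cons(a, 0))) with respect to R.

1. g(g(cons(cons(a, 0), cons(cons(cons(0, a), cons(cons(a, 0), cons(0, a))), 0)), cons(cons(cons(q(cons(cons(a, a), cons(0, 0))), a), g(cons(cons(a, 0), cons(cons(0, 0), 0)), cons(cons(0, 0), 0))), a)), cons(0, cons(a, 0)))  →  g(cons(cons(0, a), cons(cons(a, 0), cons(0, a))), cons(0, cons(a, 0)))   [R2 at 1]
2. g(cons(cons(0, a), cons(cons(a, 0), cons(0, a))), cons(0, cons(a, 0)))  →  0   [R3 at ε]

0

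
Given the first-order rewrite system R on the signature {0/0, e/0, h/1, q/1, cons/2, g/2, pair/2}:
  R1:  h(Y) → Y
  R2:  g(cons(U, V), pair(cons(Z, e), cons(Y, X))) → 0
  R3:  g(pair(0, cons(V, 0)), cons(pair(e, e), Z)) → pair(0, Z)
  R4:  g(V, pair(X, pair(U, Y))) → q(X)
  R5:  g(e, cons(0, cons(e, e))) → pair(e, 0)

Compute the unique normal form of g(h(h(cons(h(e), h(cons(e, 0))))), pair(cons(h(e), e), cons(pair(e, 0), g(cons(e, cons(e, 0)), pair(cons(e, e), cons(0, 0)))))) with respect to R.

1. g(h(h(cons(h(e), h(cons(e, 0))))), pair(cons(h(e), e), cons(pair(e, 0), g(cons(e, cons(e, 0)), pair(cons(e, e), cons(0, 0))))))  →  g(h(cons(h(e), h(cons(e, 0)))), pair(cons(h(e), e), cons(pair(e, 0), g(cons(e, cons(e, 0)), pair(cons(e, e), cons(0, 0))))))   [R1 at 1]
2. g(h(cons(h(e), h(cons(e, 0)))), pair(cons(h(e), e), cons(pair(e, 0), g(cons(e, cons(e, 0)), pair(cons(e, e), cons(0, 0))))))  →  g(cons(h(e), h(cons(e, 0))), pair(cons(h(e), e), cons(pair(e, 0), g(cons(e, cons(e, 0)), pair(cons(e, e), cons(0, 0))))))   [R1 at 1]
3. g(cons(h(e), h(cons(e, 0))), pair(cons(h(e), e), cons(pair(e, 0), g(cons(e, cons(e, 0)), pair(cons(e, e), cons(0, 0))))))  →  0   [R2 at ε]

0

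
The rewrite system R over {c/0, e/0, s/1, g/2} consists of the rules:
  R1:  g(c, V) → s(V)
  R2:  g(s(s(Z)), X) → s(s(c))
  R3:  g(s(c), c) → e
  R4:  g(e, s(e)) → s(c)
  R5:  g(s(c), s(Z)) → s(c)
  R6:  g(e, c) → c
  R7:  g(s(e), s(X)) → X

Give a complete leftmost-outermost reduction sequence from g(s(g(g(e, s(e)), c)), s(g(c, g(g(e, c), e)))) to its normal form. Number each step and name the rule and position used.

1. g(s(g(g(e, s(e)), c)), s(g(c, g(g(e, c), e))))  →  g(s(g(s(c), c)), s(g(c, g(g(e, c), e))))   [R4 at 1.1.1]
2. g(s(g(s(c), c)), s(g(c, g(g(e, c), e))))  →  g(s(e), s(g(c, g(g(e, c), e))))   [R3 at 1.1]
3. g(s(e), s(g(c, g(g(e, c), e))))  →  g(c, g(g(e, c), e))   [R7 at ε]
4. g(c, g(g(e, c), e))  →  s(g(g(e, c), e))   [R1 at ε]
5. s(g(g(e, c), e))  →  s(g(c, e))   [R6 at 1.1]
6. s(g(c, e))  →  s(s(e))   [R1 at 1]

s(s(e))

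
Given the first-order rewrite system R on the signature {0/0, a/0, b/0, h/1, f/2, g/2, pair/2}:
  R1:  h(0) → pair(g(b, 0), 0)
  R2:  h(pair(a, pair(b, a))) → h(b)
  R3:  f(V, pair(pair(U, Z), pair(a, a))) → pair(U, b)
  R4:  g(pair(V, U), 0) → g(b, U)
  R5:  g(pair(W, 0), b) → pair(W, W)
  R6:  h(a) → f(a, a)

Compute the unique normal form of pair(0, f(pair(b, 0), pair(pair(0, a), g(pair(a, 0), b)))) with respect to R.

1. pair(0, f(pair(b, 0), pair(pair(0, a), g(pair(a, 0), b))))  →  pair(0, f(pair(b, 0), pair(pair(0, a), pair(a, a))))   [R5 at 2.2.2]
2. pair(0, f(pair(b, 0), pair(pair(0, a), pair(a, a))))  →  pair(0, pair(0, b))   [R3 at 2]

pair(0, pair(0, b))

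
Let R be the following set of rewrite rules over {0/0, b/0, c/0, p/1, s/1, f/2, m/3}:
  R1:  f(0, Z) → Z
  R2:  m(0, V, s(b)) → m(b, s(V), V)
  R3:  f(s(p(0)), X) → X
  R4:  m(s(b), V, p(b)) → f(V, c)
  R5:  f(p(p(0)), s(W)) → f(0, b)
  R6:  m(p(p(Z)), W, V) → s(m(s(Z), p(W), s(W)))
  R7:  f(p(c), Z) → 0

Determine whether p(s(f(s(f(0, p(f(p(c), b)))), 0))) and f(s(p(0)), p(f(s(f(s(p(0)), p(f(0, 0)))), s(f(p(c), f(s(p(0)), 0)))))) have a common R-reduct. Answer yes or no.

yes — NF(t₁) = p(s(0)), NF(t₂) = p(s(0))

Reduce t₁ = p(s(f(s(f(0, p(f(p(c), b)))), 0))):
1. p(s(f(s(f(0, p(f(p(c), b)))), 0)))  →  p(s(f(s(p(f(p(c), b))), 0)))   [R1 at 1.1.1.1]
2. p(s(f(s(p(f(p(c), b))), 0)))  →  p(s(f(s(p(0)), 0)))   [R7 at 1.1.1.1.1]
3. p(s(f(s(p(0)), 0)))  →  p(s(0))   [R3 at 1.1]

Reduce t₂ = f(s(p(0)), p(f(s(f(s(p(0)), p(f(0, 0)))), s(f(p(c), f(s(p(0)), 0)))))):
1. f(s(p(0)), p(f(s(f(s(p(0)), p(f(0, 0)))), s(f(p(c), f(s(p(0)), 0))))))  →  p(f(s(f(s(p(0)), p(f(0, 0)))), s(f(p(c), f(s(p(0)), 0)))))   [R3 at ε]
2. p(f(s(f(s(p(0)), p(f(0, 0)))), s(f(p(c), f(s(p(0)), 0)))))  →  p(f(s(p(f(0, 0))), s(f(p(c), f(s(p(0)), 0)))))   [R3 at 1.1.1]
3. p(f(s(p(f(0, 0))), s(f(p(c), f(s(p(0)), 0)))))  →  p(f(s(p(0)), s(f(p(c), f(s(p(0)), 0)))))   [R1 at 1.1.1.1]
4. p(f(s(p(0)), s(f(p(c), f(s(p(0)), 0)))))  →  p(s(f(p(c), f(s(p(0)), 0))))   [R3 at 1]
5. p(s(f(p(c), f(s(p(0)), 0))))  →  p(s(0))   [R7 at 1.1]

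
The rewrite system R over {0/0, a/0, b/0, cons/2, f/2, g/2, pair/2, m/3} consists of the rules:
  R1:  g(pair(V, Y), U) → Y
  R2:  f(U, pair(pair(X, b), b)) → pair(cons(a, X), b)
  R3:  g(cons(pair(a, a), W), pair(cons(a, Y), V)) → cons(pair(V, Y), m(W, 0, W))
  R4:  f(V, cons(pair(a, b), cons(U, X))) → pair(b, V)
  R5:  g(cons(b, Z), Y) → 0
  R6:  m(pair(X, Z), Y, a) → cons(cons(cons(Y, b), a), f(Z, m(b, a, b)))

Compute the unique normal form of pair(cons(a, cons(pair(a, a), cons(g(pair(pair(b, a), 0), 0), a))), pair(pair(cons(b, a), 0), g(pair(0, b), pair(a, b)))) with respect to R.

pair(cons(a, cons(pair(a, a), cons(0, a))), pair(pair(cons(b, a), 0), b))

1. pair(cons(a, cons(pair(a, a), cons(g(pair(pair(b, a), 0), 0), a))), pair(pair(cons(b, a), 0), g(pair(0, b), pair(a, b))))  →  pair(cons(a, cons(pair(a, a), cons(0, a))), pair(pair(cons(b, a), 0), g(pair(0, b), pair(a, b))))   [R1 at 1.2.2.1]
2. pair(cons(a, cons(pair(a, a), cons(0, a))), pair(pair(cons(b, a), 0), g(pair(0, b), pair(a, b))))  →  pair(cons(a, cons(pair(a, a), cons(0, a))), pair(pair(cons(b, a), 0), b))   [R1 at 2.2]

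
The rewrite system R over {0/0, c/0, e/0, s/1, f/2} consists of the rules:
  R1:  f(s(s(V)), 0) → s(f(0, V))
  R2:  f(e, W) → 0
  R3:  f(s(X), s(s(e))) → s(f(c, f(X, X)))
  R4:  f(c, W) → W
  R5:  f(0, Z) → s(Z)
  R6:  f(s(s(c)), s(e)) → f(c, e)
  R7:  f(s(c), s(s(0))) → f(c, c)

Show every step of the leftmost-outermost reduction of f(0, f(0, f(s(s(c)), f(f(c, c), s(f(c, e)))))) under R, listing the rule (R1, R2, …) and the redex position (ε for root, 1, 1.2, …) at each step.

s(s(e))

1. f(0, f(0, f(s(s(c)), f(f(c, c), s(f(c, e))))))  →  s(f(0, f(s(s(c)), f(f(c, c), s(f(c, e))))))   [R5 at ε]
2. s(f(0, f(s(s(c)), f(f(c, c), s(f(c, e))))))  →  s(s(f(s(s(c)), f(f(c, c), s(f(c, e))))))   [R5 at 1]
3. s(s(f(s(s(c)), f(f(c, c), s(f(c, e))))))  →  s(s(f(s(s(c)), f(c, s(f(c, e))))))   [R4 at 1.1.2.1]
4. s(s(f(s(s(c)), f(c, s(f(c, e))))))  →  s(s(f(s(s(c)), s(f(c, e)))))   [R4 at 1.1.2]
5. s(s(f(s(s(c)), s(f(c, e)))))  →  s(s(f(s(s(c)), s(e))))   [R4 at 1.1.2.1]
6. s(s(f(s(s(c)), s(e))))  →  s(s(f(c, e)))   [R6 at 1.1]
7. s(s(f(c, e)))  →  s(s(e))   [R4 at 1.1]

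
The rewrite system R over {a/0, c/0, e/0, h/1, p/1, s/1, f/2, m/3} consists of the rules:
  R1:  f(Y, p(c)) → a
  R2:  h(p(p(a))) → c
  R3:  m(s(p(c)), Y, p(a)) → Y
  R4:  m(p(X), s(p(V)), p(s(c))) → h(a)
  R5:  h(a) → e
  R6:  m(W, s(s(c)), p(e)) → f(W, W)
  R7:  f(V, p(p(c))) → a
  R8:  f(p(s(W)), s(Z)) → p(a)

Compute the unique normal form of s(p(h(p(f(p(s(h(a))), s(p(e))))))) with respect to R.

s(p(c))

1. s(p(h(p(f(p(s(h(a))), s(p(e)))))))  →  s(p(h(p(p(a)))))   [R8 at 1.1.1.1]
2. s(p(h(p(p(a)))))  →  s(p(c))   [R2 at 1.1]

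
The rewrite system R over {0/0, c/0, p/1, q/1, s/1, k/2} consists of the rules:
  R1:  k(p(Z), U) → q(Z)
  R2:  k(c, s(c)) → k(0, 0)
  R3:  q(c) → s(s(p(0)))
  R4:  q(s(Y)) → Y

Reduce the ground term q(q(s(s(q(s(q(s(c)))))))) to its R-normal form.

1. q(q(s(s(q(s(q(s(c))))))))  →  q(s(q(s(q(s(c))))))   [R4 at 1]
2. q(s(q(s(q(s(c))))))  →  q(s(q(s(c))))   [R4 at ε]
3. q(s(q(s(c))))  →  q(s(c))   [R4 at ε]
4. q(s(c))  →  c   [R4 at ε]

c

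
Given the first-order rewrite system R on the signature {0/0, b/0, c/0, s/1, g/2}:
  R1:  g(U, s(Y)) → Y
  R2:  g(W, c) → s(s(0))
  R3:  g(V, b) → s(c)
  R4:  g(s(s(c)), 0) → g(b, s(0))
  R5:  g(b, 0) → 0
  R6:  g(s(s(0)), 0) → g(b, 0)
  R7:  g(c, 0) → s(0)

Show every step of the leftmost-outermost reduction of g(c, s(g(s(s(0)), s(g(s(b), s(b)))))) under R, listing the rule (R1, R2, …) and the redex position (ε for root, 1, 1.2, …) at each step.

1. g(c, s(g(s(s(0)), s(g(s(b), s(b))))))  →  g(s(s(0)), s(g(s(b), s(b))))   [R1 at ε]
2. g(s(s(0)), s(g(s(b), s(b))))  →  g(s(b), s(b))   [R1 at ε]
3. g(s(b), s(b))  →  b   [R1 at ε]

b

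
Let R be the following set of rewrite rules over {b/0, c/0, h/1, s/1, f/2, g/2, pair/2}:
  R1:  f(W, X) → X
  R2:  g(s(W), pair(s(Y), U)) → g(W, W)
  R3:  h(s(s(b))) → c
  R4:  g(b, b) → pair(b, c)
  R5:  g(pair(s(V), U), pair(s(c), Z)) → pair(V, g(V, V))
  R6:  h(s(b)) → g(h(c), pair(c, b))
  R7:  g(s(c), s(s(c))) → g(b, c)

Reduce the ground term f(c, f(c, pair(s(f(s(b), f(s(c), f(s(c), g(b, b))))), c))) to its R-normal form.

pair(s(pair(b, c)), c)

1. f(c, f(c, pair(s(f(s(b), f(s(c), f(s(c), g(b, b))))), c)))  →  f(c, pair(s(f(s(b), f(s(c), f(s(c), g(b, b))))), c))   [R1 at ε]
2. f(c, pair(s(f(s(b), f(s(c), f(s(c), g(b, b))))), c))  →  pair(s(f(s(b), f(s(c), f(s(c), g(b, b))))), c)   [R1 at ε]
3. pair(s(f(s(b), f(s(c), f(s(c), g(b, b))))), c)  →  pair(s(f(s(c), f(s(c), g(b, b)))), c)   [R1 at 1.1]
4. pair(s(f(s(c), f(s(c), g(b, b)))), c)  →  pair(s(f(s(c), g(b, b))), c)   [R1 at 1.1]
5. pair(s(f(s(c), g(b, b))), c)  →  pair(s(g(b, b)), c)   [R1 at 1.1]
6. pair(s(g(b, b)), c)  →  pair(s(pair(b, c)), c)   [R4 at 1.1]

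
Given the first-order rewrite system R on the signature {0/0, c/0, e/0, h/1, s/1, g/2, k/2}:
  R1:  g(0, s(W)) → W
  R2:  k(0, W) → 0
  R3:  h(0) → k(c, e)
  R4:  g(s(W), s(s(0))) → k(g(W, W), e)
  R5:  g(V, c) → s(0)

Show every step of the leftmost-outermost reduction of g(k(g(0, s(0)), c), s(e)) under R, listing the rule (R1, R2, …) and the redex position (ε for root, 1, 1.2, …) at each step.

1. g(k(g(0, s(0)), c), s(e))  →  g(k(0, c), s(e))   [R1 at 1.1]
2. g(k(0, c), s(e))  →  g(0, s(e))   [R2 at 1]
3. g(0, s(e))  →  e   [R1 at ε]

e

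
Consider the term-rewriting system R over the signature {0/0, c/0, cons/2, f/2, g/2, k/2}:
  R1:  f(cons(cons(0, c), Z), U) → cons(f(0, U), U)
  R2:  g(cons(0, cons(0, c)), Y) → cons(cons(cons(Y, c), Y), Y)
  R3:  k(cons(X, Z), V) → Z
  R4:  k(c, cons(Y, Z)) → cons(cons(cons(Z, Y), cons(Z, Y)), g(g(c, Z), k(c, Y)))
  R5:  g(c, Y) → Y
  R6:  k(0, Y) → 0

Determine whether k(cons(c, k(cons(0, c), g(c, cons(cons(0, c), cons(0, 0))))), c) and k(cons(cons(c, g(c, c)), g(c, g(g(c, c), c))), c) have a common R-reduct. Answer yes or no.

Reduce t₁ = k(cons(c, k(cons(0, c), g(c, cons(cons(0, c), cons(0, 0))))), c):
1. k(cons(c, k(cons(0, c), g(c, cons(cons(0, c), cons(0, 0))))), c)  →  k(cons(0, c), g(c, cons(cons(0, c), cons(0, 0))))   [R3 at ε]
2. k(cons(0, c), g(c, cons(cons(0, c), cons(0, 0))))  →  c   [R3 at ε]

Reduce t₂ = k(cons(cons(c, g(c, c)), g(c, g(g(c, c), c))), c):
1. k(cons(cons(c, g(c, c)), g(c, g(g(c, c), c))), c)  →  g(c, g(g(c, c), c))   [R3 at ε]
2. g(c, g(g(c, c), c))  →  g(g(c, c), c)   [R5 at ε]
3. g(g(c, c), c)  →  g(c, c)   [R5 at 1]
4. g(c, c)  →  c   [R5 at ε]

yes — NF(t₁) = c, NF(t₂) = c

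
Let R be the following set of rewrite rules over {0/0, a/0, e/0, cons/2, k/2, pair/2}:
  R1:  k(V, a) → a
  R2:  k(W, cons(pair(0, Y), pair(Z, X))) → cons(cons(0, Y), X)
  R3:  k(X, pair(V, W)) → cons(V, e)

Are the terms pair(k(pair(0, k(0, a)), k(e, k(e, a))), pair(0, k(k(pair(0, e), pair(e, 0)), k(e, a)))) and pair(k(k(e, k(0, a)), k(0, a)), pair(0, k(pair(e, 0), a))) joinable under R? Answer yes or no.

yes — NF(t₁) = pair(a, pair(0, a)), NF(t₂) = pair(a, pair(0, a))

Reduce t₁ = pair(k(pair(0, k(0, a)), k(e, k(e, a))), pair(0, k(k(pair(0, e), pair(e, 0)), k(e, a)))):
1. pair(k(pair(0, k(0, a)), k(e, k(e, a))), pair(0, k(k(pair(0, e), pair(e, 0)), k(e, a))))  →  pair(k(pair(0, a), k(e, k(e, a))), pair(0, k(k(pair(0, e), pair(e, 0)), k(e, a))))   [R1 at 1.1.2]
2. pair(k(pair(0, a), k(e, k(e, a))), pair(0, k(k(pair(0, e), pair(e, 0)), k(e, a))))  →  pair(k(pair(0, a), k(e, a)), pair(0, k(k(pair(0, e), pair(e, 0)), k(e, a))))   [R1 at 1.2.2]
3. pair(k(pair(0, a), k(e, a)), pair(0, k(k(pair(0, e), pair(e, 0)), k(e, a))))  →  pair(k(pair(0, a), a), pair(0, k(k(pair(0, e), pair(e, 0)), k(e, a))))   [R1 at 1.2]
4. pair(k(pair(0, a), a), pair(0, k(k(pair(0, e), pair(e, 0)), k(e, a))))  →  pair(a, pair(0, k(k(pair(0, e), pair(e, 0)), k(e, a))))   [R1 at 1]
5. pair(a, pair(0, k(k(pair(0, e), pair(e, 0)), k(e, a))))  →  pair(a, pair(0, k(cons(e, e), k(e, a))))   [R3 at 2.2.1]
6. pair(a, pair(0, k(cons(e, e), k(e, a))))  →  pair(a, pair(0, k(cons(e, e), a)))   [R1 at 2.2.2]
7. pair(a, pair(0, k(cons(e, e), a)))  →  pair(a, pair(0, a))   [R1 at 2.2]

Reduce t₂ = pair(k(k(e, k(0, a)), k(0, a)), pair(0, k(pair(e, 0), a))):
1. pair(k(k(e, k(0, a)), k(0, a)), pair(0, k(pair(e, 0), a)))  →  pair(k(k(e, a), k(0, a)), pair(0, k(pair(e, 0), a)))   [R1 at 1.1.2]
2. pair(k(k(e, a), k(0, a)), pair(0, k(pair(e, 0), a)))  →  pair(k(a, k(0, a)), pair(0, k(pair(e, 0), a)))   [R1 at 1.1]
3. pair(k(a, k(0, a)), pair(0, k(pair(e, 0), a)))  →  pair(k(a, a), pair(0, k(pair(e, 0), a)))   [R1 at 1.2]
4. pair(k(a, a), pair(0, k(pair(e, 0), a)))  →  pair(a, pair(0, k(pair(e, 0), a)))   [R1 at 1]
5. pair(a, pair(0, k(pair(e, 0), a)))  →  pair(a, pair(0, a))   [R1 at 2.2]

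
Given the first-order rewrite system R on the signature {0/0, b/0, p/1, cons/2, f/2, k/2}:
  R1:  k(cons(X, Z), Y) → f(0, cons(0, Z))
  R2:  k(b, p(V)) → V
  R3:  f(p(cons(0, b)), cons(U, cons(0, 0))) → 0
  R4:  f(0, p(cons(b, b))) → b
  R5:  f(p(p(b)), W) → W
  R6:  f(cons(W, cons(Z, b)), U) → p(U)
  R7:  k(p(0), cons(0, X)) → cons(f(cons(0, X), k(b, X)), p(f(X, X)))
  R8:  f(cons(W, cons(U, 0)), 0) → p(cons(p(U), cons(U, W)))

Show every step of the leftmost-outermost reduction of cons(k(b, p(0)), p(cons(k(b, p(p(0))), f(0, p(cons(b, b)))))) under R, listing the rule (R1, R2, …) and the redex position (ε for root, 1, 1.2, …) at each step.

cons(0, p(cons(p(0), b)))

1. cons(k(b, p(0)), p(cons(k(b, p(p(0))), f(0, p(cons(b, b))))))  →  cons(0, p(cons(k(b, p(p(0))), f(0, p(cons(b, b))))))   [R2 at 1]
2. cons(0, p(cons(k(b, p(p(0))), f(0, p(cons(b, b))))))  →  cons(0, p(cons(p(0), f(0, p(cons(b, b))))))   [R2 at 2.1.1]
3. cons(0, p(cons(p(0), f(0, p(cons(b, b))))))  →  cons(0, p(cons(p(0), b)))   [R4 at 2.1.2]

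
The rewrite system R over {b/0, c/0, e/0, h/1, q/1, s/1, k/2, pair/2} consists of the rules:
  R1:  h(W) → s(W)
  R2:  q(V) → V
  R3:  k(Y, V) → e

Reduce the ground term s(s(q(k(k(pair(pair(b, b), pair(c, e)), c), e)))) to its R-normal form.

1. s(s(q(k(k(pair(pair(b, b), pair(c, e)), c), e))))  →  s(s(k(k(pair(pair(b, b), pair(c, e)), c), e)))   [R2 at 1.1]
2. s(s(k(k(pair(pair(b, b), pair(c, e)), c), e)))  →  s(s(e))   [R3 at 1.1]

s(s(e))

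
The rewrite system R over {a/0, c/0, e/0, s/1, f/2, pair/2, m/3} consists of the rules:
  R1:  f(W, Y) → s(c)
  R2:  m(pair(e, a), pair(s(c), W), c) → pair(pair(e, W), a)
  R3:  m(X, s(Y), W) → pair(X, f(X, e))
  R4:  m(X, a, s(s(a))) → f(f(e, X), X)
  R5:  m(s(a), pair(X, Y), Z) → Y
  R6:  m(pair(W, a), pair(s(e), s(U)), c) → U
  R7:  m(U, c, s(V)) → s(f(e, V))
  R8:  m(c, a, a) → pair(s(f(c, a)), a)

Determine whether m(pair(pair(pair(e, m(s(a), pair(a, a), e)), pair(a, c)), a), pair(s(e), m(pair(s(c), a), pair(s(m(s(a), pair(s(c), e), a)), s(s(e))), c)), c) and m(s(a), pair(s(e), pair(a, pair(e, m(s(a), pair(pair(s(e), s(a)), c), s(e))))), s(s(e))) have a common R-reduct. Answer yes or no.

no — NF(t₁) = e, NF(t₂) = pair(a, pair(e, c))

Reduce t₁ = m(pair(pair(pair(e, m(s(a), pair(a, a), e)), pair(a, c)), a), pair(s(e), m(pair(s(c), a), pair(s(m(s(a), pair(s(c), e), a)), s(s(e))), c)), c):
1. m(pair(pair(pair(e, m(s(a), pair(a, a), e)), pair(a, c)), a), pair(s(e), m(pair(s(c), a), pair(s(m(s(a), pair(s(c), e), a)), s(s(e))), c)), c)  →  m(pair(pair(pair(e, a), pair(a, c)), a), pair(s(e), m(pair(s(c), a), pair(s(m(s(a), pair(s(c), e), a)), s(s(e))), c)), c)   [R5 at 1.1.1.2]
2. m(pair(pair(pair(e, a), pair(a, c)), a), pair(s(e), m(pair(s(c), a), pair(s(m(s(a), pair(s(c), e), a)), s(s(e))), c)), c)  →  m(pair(pair(pair(e, a), pair(a, c)), a), pair(s(e), m(pair(s(c), a), pair(s(e), s(s(e))), c)), c)   [R5 at 2.2.2.1.1]
3. m(pair(pair(pair(e, a), pair(a, c)), a), pair(s(e), m(pair(s(c), a), pair(s(e), s(s(e))), c)), c)  →  m(pair(pair(pair(e, a), pair(a, c)), a), pair(s(e), s(e)), c)   [R6 at 2.2]
4. m(pair(pair(pair(e, a), pair(a, c)), a), pair(s(e), s(e)), c)  →  e   [R6 at ε]

Reduce t₂ = m(s(a), pair(s(e), pair(a, pair(e, m(s(a), pair(pair(s(e), s(a)), c), s(e))))), s(s(e))):
1. m(s(a), pair(s(e), pair(a, pair(e, m(s(a), pair(pair(s(e), s(a)), c), s(e))))), s(s(e)))  →  pair(a, pair(e, m(s(a), pair(pair(s(e), s(a)), c), s(e))))   [R5 at ε]
2. pair(a, pair(e, m(s(a), pair(pair(s(e), s(a)), c), s(e))))  →  pair(a, pair(e, c))   [R5 at 2.2]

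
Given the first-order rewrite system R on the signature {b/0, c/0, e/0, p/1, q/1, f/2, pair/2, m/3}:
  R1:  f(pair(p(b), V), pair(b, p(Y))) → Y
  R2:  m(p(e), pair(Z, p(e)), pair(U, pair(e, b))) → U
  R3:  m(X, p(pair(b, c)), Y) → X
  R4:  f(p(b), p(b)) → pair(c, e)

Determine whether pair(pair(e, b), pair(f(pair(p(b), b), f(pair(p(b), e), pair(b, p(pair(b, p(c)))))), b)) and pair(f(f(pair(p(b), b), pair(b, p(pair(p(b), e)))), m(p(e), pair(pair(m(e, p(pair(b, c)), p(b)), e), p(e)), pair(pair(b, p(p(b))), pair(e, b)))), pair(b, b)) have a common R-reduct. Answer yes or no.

Reduce t₁ = pair(pair(e, b), pair(f(pair(p(b), b), f(pair(p(b), e), pair(b, p(pair(b, p(c)))))), b)):
1. pair(pair(e, b), pair(f(pair(p(b), b), f(pair(p(b), e), pair(b, p(pair(b, p(c)))))), b))  →  pair(pair(e, b), pair(f(pair(p(b), b), pair(b, p(c))), b))   [R1 at 2.1.2]
2. pair(pair(e, b), pair(f(pair(p(b), b), pair(b, p(c))), b))  →  pair(pair(e, b), pair(c, b))   [R1 at 2.1]

Reduce t₂ = pair(f(f(pair(p(b), b), pair(b, p(pair(p(b), e)))), m(p(e), pair(pair(m(e, p(pair(b, c)), p(b)), e), p(e)), pair(pair(b, p(p(b))), pair(e, b)))), pair(b, b)):
1. pair(f(f(pair(p(b), b), pair(b, p(pair(p(b), e)))), m(p(e), pair(pair(m(e, p(pair(b, c)), p(b)), e), p(e)), pair(pair(b, p(p(b))), pair(e, b)))), pair(b, b))  →  pair(f(pair(p(b), e), m(p(e), pair(pair(m(e, p(pair(b, c)), p(b)), e), p(e)), pair(pair(b, p(p(b))), pair(e, b)))), pair(b, b))   [R1 at 1.1]
2. pair(f(pair(p(b), e), m(p(e), pair(pair(m(e, p(pair(b, c)), p(b)), e), p(e)), pair(pair(b, p(p(b))), pair(e, b)))), pair(b, b))  →  pair(f(pair(p(b), e), pair(b, p(p(b)))), pair(b, b))   [R2 at 1.2]
3. pair(f(pair(p(b), e), pair(b, p(p(b)))), pair(b, b))  →  pair(p(b), pair(b, b))   [R1 at 1]

no — NF(t₁) = pair(pair(e, b), pair(c, b)), NF(t₂) = pair(p(b), pair(b, b))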